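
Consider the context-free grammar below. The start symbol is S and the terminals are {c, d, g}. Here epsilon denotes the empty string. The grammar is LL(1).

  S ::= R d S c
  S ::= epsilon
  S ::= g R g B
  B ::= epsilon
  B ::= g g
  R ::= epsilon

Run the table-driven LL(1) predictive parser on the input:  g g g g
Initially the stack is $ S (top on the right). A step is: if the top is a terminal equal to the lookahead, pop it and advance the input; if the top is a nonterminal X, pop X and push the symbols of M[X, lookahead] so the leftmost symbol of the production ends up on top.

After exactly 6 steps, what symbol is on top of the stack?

     Stack      Input      Action
  1  $ S        g g g g $  expand S ::= g R g B
  2  $ B g R g  g g g g $  match g
  3  $ B g R    g g g $    expand R ::= epsilon
  4  $ B g      g g g $    match g
  5  $ B        g g $      expand B ::= g g
  6  $ g g      g g $      match g
Stack after step 6: $ g (top = g).

g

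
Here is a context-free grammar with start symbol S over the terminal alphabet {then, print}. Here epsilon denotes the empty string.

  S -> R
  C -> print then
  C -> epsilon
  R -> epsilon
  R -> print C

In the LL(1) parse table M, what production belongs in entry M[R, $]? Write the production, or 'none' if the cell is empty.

R -> epsilon

FIRST(C): from C->print then we get {print}; from C->epsilon we get {epsilon}. So FIRST(C) = {epsilon, print}.
FIRST(R): from R->epsilon we get {epsilon}; from R->print C we get {print}. So FIRST(R) = {epsilon, print}.
FIRST(S): from S->R we get {epsilon, print}. So FIRST(S) = {epsilon, print}.
FOLLOW(S) includes $ since S is the start symbol.
FOLLOW(S): S appears on no right-hand side. Thus FOLLOW(S) = {$}.
FOLLOW(R): in S->R, the suffix after R is empty, so FOLLOW(R) ⊇ FOLLOW(S) = {$}. Thus FOLLOW(R) = {$}.
For R -> epsilon: FIRST(epsilon) = {epsilon}, so it goes in M[R, t] for t ∈ {}; since epsilon ∈ FIRST, also for every t ∈ FOLLOW(R) = {$}.
For R -> print C: FIRST(print C) = {print}, so it goes in M[R, t] for t ∈ {print}.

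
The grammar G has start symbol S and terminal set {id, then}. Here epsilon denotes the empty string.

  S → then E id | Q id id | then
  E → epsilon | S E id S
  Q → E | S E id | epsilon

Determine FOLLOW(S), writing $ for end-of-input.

FIRST(S): from S→then E id we get {then}; from S→Q id id we get {id, then}; from S→then we get {then}. So FIRST(S) = {id, then}.
FIRST(E): from E→epsilon we get {epsilon}; from E→S E id S we get {id, then}. So FIRST(E) = {epsilon, id, then}.
FIRST(Q): from Q→E we get {epsilon, id, then}; from Q→S E id we get {id, then}; from Q→epsilon we get {epsilon}. So FIRST(Q) = {epsilon, id, then}.
FOLLOW(S) includes $ since S is the start symbol.
FOLLOW(Q): in S→Q id id, Q is followed by id id with FIRST {id}. Thus FOLLOW(Q) = {id}.
FOLLOW(E): in S→then E id, E is followed by id with FIRST {id}; in E→S E id S, E is followed by id S with FIRST {id}; in Q→E, the suffix after E is empty, so FOLLOW(E) ⊇ FOLLOW(Q) = {id}; in Q→S E id, E is followed by id with FIRST {id}. Thus FOLLOW(E) = {id}.
FOLLOW(S): in E→S E id S (occurrence 1), S is followed by E id S with FIRST {id, then}; in E→S E id S (occurrence 2), the suffix after S is empty, so FOLLOW(S) ⊇ FOLLOW(E) = {id}; in Q→S E id, S is followed by E id with FIRST {id, then}. Thus FOLLOW(S) = {$, id, then}.

{$, id, then}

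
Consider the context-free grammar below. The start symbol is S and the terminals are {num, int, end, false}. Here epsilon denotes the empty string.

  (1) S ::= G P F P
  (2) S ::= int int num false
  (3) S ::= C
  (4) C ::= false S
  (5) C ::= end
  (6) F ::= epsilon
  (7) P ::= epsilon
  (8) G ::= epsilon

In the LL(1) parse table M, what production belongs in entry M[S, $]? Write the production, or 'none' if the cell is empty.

FIRST(C) = {end, false}
FIRST(F) = {epsilon}
FIRST(P) = {epsilon}
FIRST(G) = {epsilon}
FIRST(S) = {epsilon, end, false, int}  (via G P F P, C)
FOLLOW(S) includes $ since S is the start symbol.
FOLLOW(S): in C::=false S, the suffix after S is empty, so FOLLOW(S) ⊇ FOLLOW(C) = {$}. Thus FOLLOW(S) = {$}.
FOLLOW(C): in S::=C, the suffix after C is empty, so FOLLOW(C) ⊇ FOLLOW(S) = {$}. Thus FOLLOW(C) = {$}.
For S ::= G P F P: FIRST(G P F P) = {epsilon}, so it goes in M[S, t] for t ∈ {}; since epsilon ∈ FIRST, also for every t ∈ FOLLOW(S) = {$}.
For S ::= int int num false: FIRST(int int num false) = {int}, so it goes in M[S, t] for t ∈ {int}.
For S ::= C: FIRST(C) = {end, false}, so it goes in M[S, t] for t ∈ {end, false}.

S ::= G P F P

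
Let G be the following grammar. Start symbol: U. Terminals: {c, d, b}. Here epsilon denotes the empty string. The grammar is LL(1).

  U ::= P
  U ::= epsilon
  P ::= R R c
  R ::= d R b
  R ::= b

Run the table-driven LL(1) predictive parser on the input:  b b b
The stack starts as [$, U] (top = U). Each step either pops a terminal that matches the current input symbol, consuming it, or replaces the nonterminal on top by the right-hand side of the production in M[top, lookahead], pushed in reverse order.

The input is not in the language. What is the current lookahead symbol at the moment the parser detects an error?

step 1: stack=$ U  input=b b b $  — expand U ::= P
step 2: stack=$ P  input=b b b $  — expand P ::= R R c
step 3: stack=$ c R R  input=b b b $  — expand R ::= b
step 4: stack=$ c R b  input=b b b $  — match b
step 5: stack=$ c R  input=b b $  — expand R ::= b
step 6: stack=$ c b  input=b b $  — match b
step 7: stack=$ c  input=b $  — error: top is terminal c but lookahead is b

b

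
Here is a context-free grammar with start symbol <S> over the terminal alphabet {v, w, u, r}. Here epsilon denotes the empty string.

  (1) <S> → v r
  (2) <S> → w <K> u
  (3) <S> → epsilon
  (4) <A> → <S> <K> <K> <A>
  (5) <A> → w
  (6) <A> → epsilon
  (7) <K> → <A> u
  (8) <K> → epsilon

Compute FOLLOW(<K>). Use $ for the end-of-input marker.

{u, v, w}

FIRST(<S>): from <S>→v r we get {v}; from <S>→w <K> u we get {w}; from <S>→epsilon we get {epsilon}. So FIRST(<S>) = {epsilon, v, w}.
FIRST(<A>): from <A>→<S> <K> <K> <A> we get {epsilon, u, v, w}; from <A>→w we get {w}; from <A>→epsilon we get {epsilon}. So FIRST(<A>) = {epsilon, u, v, w}.
FIRST(<K>): from <K>→<A> u we get {u, v, w}; from <K>→epsilon we get {epsilon}. So FIRST(<K>) = {epsilon, u, v, w}.
FOLLOW(<S>) includes $ since <S> is the start symbol.
FOLLOW(<A>): in <A>→<S> <K> <K> <A>, the suffix after <A> is empty (adds nothing new); in <K>→<A> u, <A> is followed by u with FIRST {u}. Thus FOLLOW(<A>) = {u}.
FOLLOW(<S>): in <A>→<S> <K> <K> <A>, <S> is followed by <K> <K> <A> with FIRST {epsilon, u, v, w}; in <A>→<S> <K> <K> <A>, the suffix after <S> is nullable, so FOLLOW(<S>) ⊇ FOLLOW(<A>) = {u}. Thus FOLLOW(<S>) = {$, u, v, w}.
FOLLOW(<K>): in <S>→w <K> u, <K> is followed by u with FIRST {u}; in <A>→<S> <K> <K> <A> (occurrence 1), <K> is followed by <K> <A> with FIRST {epsilon, u, v, w}; in <A>→<S> <K> <K> <A> (occurrence 1), the suffix after <K> is nullable, so FOLLOW(<K>) ⊇ FOLLOW(<A>) = {u}; in <A>→<S> <K> <K> <A> (occurrence 2), <K> is followed by <A> with FIRST {epsilon, u, v, w}; in <A>→<S> <K> <K> <A> (occurrence 2), the suffix after <K> is nullable, so FOLLOW(<K>) ⊇ FOLLOW(<A>) = {u}. Thus FOLLOW(<K>) = {u, v, w}.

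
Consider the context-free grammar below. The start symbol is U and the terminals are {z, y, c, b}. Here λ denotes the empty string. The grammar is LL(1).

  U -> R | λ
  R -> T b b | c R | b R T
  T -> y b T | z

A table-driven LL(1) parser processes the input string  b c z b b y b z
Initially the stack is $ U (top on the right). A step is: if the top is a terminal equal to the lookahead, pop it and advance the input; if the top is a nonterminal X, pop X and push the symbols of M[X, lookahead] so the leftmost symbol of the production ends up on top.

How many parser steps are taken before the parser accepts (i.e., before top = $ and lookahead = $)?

15

      Stack      Input              Action
   1  $ U        b c z b b y b z $  expand U -> R
   2  $ R        b c z b b y b z $  expand R -> b R T
   3  $ T R b    b c z b b y b z $  match b
   4  $ T R      c z b b y b z $    expand R -> c R
   5  $ T R c    c z b b y b z $    match c
   6  $ T R      z b b y b z $      expand R -> T b b
   7  $ T b b T  z b b y b z $      expand T -> z
   8  $ T b b z  z b b y b z $      match z
   9  $ T b b    b b y b z $        match b
  10  $ T b      b y b z $          match b
  11  $ T        y b z $            expand T -> y b T
  12  $ T b y    y b z $            match y
  13  $ T b      b z $              match b
  14  $ T        z $                expand T -> z
  15  $ z        z $                match z
Accept reached after 15 steps.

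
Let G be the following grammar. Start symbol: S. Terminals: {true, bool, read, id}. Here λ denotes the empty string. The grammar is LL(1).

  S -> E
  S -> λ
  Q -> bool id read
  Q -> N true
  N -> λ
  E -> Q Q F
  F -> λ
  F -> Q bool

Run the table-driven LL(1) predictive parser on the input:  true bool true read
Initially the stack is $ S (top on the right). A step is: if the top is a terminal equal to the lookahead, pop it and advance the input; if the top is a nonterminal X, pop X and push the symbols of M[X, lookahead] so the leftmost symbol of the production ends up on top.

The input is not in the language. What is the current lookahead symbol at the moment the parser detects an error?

true

     Stack             Input                  Action
  1  $ S               true bool true read $  expand S -> E
  2  $ E               true bool true read $  expand E -> Q Q F
  3  $ F Q Q           true bool true read $  expand Q -> N true
  4  $ F Q true N      true bool true read $  expand N -> λ
  5  $ F Q true        true bool true read $  match true
  6  $ F Q             bool true read $       expand Q -> bool id read
  7  $ F read id bool  bool true read $       match bool
  8  $ F read id       true read $            error: top is terminal id but lookahead is true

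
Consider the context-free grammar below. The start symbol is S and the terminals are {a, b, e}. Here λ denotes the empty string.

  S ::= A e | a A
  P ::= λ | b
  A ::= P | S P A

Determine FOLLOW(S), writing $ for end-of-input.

FIRST(P) = {λ, b}
FIRST(S) = {a, b, e}  (via A e)
FIRST(A) = {λ, a, b, e}  (via P, S P A)
FOLLOW(S) includes $ since S is the start symbol.
FOLLOW(S): in A::=S P A, S is followed by P A with FIRST {λ, a, b, e}; in A::=S P A, the suffix after S is nullable, so FOLLOW(S) ⊇ FOLLOW(A) = {$, a, b, e}. Thus FOLLOW(S) = {$, a, b, e}.
FOLLOW(A): in S::=A e, A is followed by e with FIRST {e}; in S::=a A, the suffix after A is empty, so FOLLOW(A) ⊇ FOLLOW(S) = {$, a, b, e}; in A::=S P A, the suffix after A is empty (adds nothing new). Thus FOLLOW(A) = {$, a, b, e}.
FOLLOW(P): in A::=P, the suffix after P is empty, so FOLLOW(P) ⊇ FOLLOW(A) = {$, a, b, e}; in A::=S P A, P is followed by A with FIRST {λ, a, b, e}; in A::=S P A, the suffix after P is nullable, so FOLLOW(P) ⊇ FOLLOW(A) = {$, a, b, e}. Thus FOLLOW(P) = {$, a, b, e}.

{$, a, b, e}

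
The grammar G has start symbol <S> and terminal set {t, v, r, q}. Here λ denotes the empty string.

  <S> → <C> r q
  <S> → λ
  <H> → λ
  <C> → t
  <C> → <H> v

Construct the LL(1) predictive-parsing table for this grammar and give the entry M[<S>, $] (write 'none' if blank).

<S> → λ

FIRST(<H>): from <H>→λ we get {λ}. So FIRST(<H>) = {λ}.
FIRST(<C>): from <C>→t we get {t}; from <C>→<H> v we get {v}. So FIRST(<C>) = {t, v}.
FIRST(<S>): from <S>→<C> r q we get {t, v}; from <S>→λ we get {λ}. So FIRST(<S>) = {λ, t, v}.
FOLLOW(<S>) includes $ since <S> is the start symbol.
FOLLOW(<S>): <S> appears on no right-hand side. Thus FOLLOW(<S>) = {$}.
For <S> → <C> r q: FIRST(<C> r q) = {t, v}, so it goes in M[<S>, t] for t ∈ {t, v}.
For <S> → λ: FIRST(λ) = {λ}, so it goes in M[<S>, t] for t ∈ {}; since λ ∈ FIRST, also for every t ∈ FOLLOW(<S>) = {$}.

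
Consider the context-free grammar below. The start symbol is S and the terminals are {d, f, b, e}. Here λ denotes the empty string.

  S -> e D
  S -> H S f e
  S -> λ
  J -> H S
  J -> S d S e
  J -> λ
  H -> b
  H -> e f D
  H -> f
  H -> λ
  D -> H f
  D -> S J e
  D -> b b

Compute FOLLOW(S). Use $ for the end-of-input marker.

{$, b, d, e, f}

FIRST(H) = {λ, b, e, f}
FIRST(S) = {λ, b, e, f}  (via H S f e)
FIRST(J) = {λ, b, d, e, f}  (via H S, S d S e)
FIRST(D) = {b, d, e, f}  (via H f, S J e)
FOLLOW(S) includes $ since S is the start symbol.
FOLLOW(J): in D->S J e, J is followed by e with FIRST {e}. Thus FOLLOW(J) = {e}.
FOLLOW(S): in S->H S f e, S is followed by f e with FIRST {f}; in J->H S, the suffix after S is empty, so FOLLOW(S) ⊇ FOLLOW(J) = {e}; in J->S d S e (occurrence 1), S is followed by d S e with FIRST {d}; in J->S d S e (occurrence 2), S is followed by e with FIRST {e}; in D->S J e, S is followed by J e with FIRST {b, d, e, f}. Thus FOLLOW(S) = {$, b, d, e, f}.
FOLLOW(H): in S->H S f e, H is followed by S f e with FIRST {b, e, f}; in J->H S, H is followed by S with FIRST {λ, b, e, f}; in J->H S, the suffix after H is nullable, so FOLLOW(H) ⊇ FOLLOW(J) = {e}; in D->H f, H is followed by f with FIRST {f}. Thus FOLLOW(H) = {b, e, f}.
FOLLOW(D): in S->e D, the suffix after D is empty, so FOLLOW(D) ⊇ FOLLOW(S) = {$, b, d, e, f}; in H->e f D, the suffix after D is empty, so FOLLOW(D) ⊇ FOLLOW(H) = {b, e, f}. Thus FOLLOW(D) = {$, b, d, e, f}.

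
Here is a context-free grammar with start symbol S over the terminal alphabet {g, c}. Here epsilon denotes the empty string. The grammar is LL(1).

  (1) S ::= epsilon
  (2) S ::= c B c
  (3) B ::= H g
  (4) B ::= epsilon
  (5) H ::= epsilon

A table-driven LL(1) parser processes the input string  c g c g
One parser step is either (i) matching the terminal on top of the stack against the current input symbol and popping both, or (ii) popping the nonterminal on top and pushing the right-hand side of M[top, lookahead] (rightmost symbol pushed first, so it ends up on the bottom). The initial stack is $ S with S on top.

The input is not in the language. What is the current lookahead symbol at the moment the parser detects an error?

     Stack    Input      Action
  1  $ S      c g c g $  expand S ::= c B c
  2  $ c B c  c g c g $  match c
  3  $ c B    g c g $    expand B ::= H g
  4  $ c g H  g c g $    expand H ::= epsilon
  5  $ c g    g c g $    match g
  6  $ c      c g $      match c
  7  $        g $        error: stack empty but input remains

g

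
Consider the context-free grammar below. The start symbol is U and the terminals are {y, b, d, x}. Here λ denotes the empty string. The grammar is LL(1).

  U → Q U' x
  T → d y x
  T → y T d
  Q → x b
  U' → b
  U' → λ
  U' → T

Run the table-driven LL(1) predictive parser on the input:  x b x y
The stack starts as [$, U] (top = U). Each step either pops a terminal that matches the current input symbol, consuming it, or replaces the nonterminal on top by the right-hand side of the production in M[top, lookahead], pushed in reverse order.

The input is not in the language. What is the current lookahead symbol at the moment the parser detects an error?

y

step 1: stack=$ U  input=x b x y $  — expand U → Q U' x
step 2: stack=$ x U' Q  input=x b x y $  — expand Q → x b
step 3: stack=$ x U' b x  input=x b x y $  — match x
step 4: stack=$ x U' b  input=b x y $  — match b
step 5: stack=$ x U'  input=x y $  — expand U' → λ
step 6: stack=$ x  input=x y $  — match x
step 7: stack=$  input=y $  — error: stack empty but input remains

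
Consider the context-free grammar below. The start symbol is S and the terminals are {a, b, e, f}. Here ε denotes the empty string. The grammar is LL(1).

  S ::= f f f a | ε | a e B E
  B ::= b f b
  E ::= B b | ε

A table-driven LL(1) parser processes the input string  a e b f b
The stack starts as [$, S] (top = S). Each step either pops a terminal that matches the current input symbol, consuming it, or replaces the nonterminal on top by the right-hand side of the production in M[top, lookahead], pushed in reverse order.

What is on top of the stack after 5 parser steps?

     Stack      Input        Action
  1  $ S        a e b f b $  expand S ::= a e B E
  2  $ E B e a  a e b f b $  match a
  3  $ E B e    e b f b $    match e
  4  $ E B      b f b $      expand B ::= b f b
  5  $ E b f b  b f b $      match b
Stack after step 5: $ E b f (top = f).

f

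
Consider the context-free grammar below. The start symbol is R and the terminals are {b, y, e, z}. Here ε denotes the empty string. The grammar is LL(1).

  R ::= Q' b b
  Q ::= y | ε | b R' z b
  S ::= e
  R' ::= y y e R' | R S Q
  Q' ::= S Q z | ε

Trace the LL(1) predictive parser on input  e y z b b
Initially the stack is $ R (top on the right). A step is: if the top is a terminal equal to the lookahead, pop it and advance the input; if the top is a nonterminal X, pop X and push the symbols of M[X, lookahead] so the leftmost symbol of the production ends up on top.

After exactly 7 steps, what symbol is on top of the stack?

b

     Stack        Input        Action
  1  $ R          e y z b b $  expand R ::= Q' b b
  2  $ b b Q'     e y z b b $  expand Q' ::= S Q z
  3  $ b b z Q S  e y z b b $  expand S ::= e
  4  $ b b z Q e  e y z b b $  match e
  5  $ b b z Q    y z b b $    expand Q ::= y
  6  $ b b z y    y z b b $    match y
  7  $ b b z      z b b $      match z
Stack after step 7: $ b b (top = b).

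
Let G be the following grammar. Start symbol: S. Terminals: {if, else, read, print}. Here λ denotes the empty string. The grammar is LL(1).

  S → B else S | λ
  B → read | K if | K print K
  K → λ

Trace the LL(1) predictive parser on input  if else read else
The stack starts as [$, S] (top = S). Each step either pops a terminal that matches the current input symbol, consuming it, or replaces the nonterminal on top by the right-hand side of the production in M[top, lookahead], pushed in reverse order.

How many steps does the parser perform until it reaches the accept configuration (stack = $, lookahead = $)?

10

      Stack          Input                Action
   1  $ S            if else read else $  expand S → B else S
   2  $ S else B     if else read else $  expand B → K if
   3  $ S else if K  if else read else $  expand K → λ
   4  $ S else if    if else read else $  match if
   5  $ S else       else read else $     match else
   6  $ S            read else $          expand S → B else S
   7  $ S else B     read else $          expand B → read
   8  $ S else read  read else $          match read
   9  $ S else       else $               match else
  10  $ S            $                    expand S → λ
Accept reached after 10 steps.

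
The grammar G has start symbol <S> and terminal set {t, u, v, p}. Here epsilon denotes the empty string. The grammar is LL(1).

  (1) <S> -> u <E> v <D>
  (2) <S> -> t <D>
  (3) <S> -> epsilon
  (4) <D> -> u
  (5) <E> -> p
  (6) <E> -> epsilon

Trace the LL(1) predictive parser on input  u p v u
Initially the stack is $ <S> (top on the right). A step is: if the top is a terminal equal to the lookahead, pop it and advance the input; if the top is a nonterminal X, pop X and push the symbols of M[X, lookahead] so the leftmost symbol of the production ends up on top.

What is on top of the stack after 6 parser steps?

u

     Stack          Input      Action
  1  $ <S>          u p v u $  expand <S> -> u <E> v <D>
  2  $ <D> v <E> u  u p v u $  match u
  3  $ <D> v <E>    p v u $    expand <E> -> p
  4  $ <D> v p      p v u $    match p
  5  $ <D> v        v u $      match v
  6  $ <D>          u $        expand <D> -> u
Stack after step 6: $ u (top = u).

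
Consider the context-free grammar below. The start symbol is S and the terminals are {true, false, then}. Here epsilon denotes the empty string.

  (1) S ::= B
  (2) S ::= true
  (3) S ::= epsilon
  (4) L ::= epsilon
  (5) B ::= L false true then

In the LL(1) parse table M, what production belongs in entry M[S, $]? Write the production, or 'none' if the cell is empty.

S ::= epsilon

FIRST(L) = {epsilon}
FIRST(B) = {false}  (via L false true then)
FIRST(S) = {epsilon, false, true}  (via B)
FOLLOW(S) includes $ since S is the start symbol.
FOLLOW(S): S appears on no right-hand side. Thus FOLLOW(S) = {$}.
For S ::= B: FIRST(B) = {false}, so it goes in M[S, t] for t ∈ {false}.
For S ::= true: FIRST(true) = {true}, so it goes in M[S, t] for t ∈ {true}.
For S ::= epsilon: FIRST(epsilon) = {epsilon}, so it goes in M[S, t] for t ∈ {}; since epsilon ∈ FIRST, also for every t ∈ FOLLOW(S) = {$}.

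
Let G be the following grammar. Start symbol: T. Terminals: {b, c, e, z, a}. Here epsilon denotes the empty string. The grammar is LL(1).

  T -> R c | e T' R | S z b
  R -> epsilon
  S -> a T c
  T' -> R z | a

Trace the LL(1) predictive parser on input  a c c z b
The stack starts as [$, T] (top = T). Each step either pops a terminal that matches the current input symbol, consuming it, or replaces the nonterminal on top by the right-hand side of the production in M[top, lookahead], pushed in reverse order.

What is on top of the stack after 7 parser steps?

z

step 1: stack=$ T  input=a c c z b $  — expand T -> S z b
step 2: stack=$ b z S  input=a c c z b $  — expand S -> a T c
step 3: stack=$ b z c T a  input=a c c z b $  — match a
step 4: stack=$ b z c T  input=c c z b $  — expand T -> R c
step 5: stack=$ b z c c R  input=c c z b $  — expand R -> epsilon
step 6: stack=$ b z c c  input=c c z b $  — match c
step 7: stack=$ b z c  input=c z b $  — match c
Stack after step 7: $ b z (top = z).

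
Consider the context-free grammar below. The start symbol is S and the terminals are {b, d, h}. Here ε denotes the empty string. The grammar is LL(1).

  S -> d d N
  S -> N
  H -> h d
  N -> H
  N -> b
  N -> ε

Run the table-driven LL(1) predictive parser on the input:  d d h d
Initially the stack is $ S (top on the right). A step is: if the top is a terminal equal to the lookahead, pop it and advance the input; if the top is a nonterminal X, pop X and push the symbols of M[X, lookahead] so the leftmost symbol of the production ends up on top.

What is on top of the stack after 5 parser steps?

step 1: stack=$ S  input=d d h d $  — expand S -> d d N
step 2: stack=$ N d d  input=d d h d $  — match d
step 3: stack=$ N d  input=d h d $  — match d
step 4: stack=$ N  input=h d $  — expand N -> H
step 5: stack=$ H  input=h d $  — expand H -> h d
Stack after step 5: $ d h (top = h).

h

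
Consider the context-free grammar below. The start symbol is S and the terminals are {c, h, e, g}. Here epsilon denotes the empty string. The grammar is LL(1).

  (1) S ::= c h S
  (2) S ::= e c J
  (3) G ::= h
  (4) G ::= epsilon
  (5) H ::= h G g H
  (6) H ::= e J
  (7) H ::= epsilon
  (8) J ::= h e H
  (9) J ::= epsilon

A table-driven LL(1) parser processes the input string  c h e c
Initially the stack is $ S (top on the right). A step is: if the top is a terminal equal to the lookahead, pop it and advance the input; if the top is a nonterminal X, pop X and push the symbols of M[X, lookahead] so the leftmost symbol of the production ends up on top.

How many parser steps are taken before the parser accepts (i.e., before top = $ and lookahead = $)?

7

step 1: stack=$ S  input=c h e c $  — expand S ::= c h S
step 2: stack=$ S h c  input=c h e c $  — match c
step 3: stack=$ S h  input=h e c $  — match h
step 4: stack=$ S  input=e c $  — expand S ::= e c J
step 5: stack=$ J c e  input=e c $  — match e
step 6: stack=$ J c  input=c $  — match c
step 7: stack=$ J  input=$  — expand J ::= epsilon
Accept reached after 7 steps.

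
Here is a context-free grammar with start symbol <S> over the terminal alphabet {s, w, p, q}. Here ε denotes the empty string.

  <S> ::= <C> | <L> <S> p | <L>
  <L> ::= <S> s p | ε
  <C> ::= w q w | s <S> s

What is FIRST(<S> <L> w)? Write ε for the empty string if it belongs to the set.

{p, s, w}

FIRST(<C>) = {s, w}
FIRST(<S>) = {ε, p, s, w}  (via <C>, <L> <S> p, <L>)
FIRST(<L>) = {ε, p, s, w}  (via <S> s p)
FIRST(<S> <L> w): take FIRST of each symbol in turn, carrying on past any symbol whose FIRST contains ε; result {p, s, w}.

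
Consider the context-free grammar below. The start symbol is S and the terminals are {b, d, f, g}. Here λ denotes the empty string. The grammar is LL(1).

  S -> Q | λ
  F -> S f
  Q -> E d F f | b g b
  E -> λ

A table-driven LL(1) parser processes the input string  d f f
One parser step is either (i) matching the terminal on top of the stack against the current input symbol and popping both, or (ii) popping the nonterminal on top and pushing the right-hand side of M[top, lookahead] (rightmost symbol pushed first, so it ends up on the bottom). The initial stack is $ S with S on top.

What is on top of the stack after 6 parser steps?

f

     Stack      Input    Action
  1  $ S        d f f $  expand S -> Q
  2  $ Q        d f f $  expand Q -> E d F f
  3  $ f F d E  d f f $  expand E -> λ
  4  $ f F d    d f f $  match d
  5  $ f F      f f $    expand F -> S f
  6  $ f f S    f f $    expand S -> λ
Stack after step 6: $ f f (top = f).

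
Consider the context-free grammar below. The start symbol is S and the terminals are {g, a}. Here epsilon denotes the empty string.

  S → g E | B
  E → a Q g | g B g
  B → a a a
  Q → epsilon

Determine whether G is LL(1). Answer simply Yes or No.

FIRST(S) = {a, g}
FIRST(E) = {a, g}
FIRST(B) = {a}
FIRST(Q) = {epsilon}
FOLLOW(S) = {$}
FOLLOW(E) = {$}
FOLLOW(B) = {$, g}
FOLLOW(Q) = {g}
Each cell of M receives at most one production.

Yes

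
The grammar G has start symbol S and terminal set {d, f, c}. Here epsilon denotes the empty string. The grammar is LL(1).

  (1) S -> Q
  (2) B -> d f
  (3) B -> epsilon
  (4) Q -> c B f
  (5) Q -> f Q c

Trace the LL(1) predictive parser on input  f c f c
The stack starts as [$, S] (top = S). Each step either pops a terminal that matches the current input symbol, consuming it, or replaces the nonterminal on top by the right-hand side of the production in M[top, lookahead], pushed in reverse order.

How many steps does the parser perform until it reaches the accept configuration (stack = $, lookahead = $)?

step 1: stack=$ S  input=f c f c $  — expand S -> Q
step 2: stack=$ Q  input=f c f c $  — expand Q -> f Q c
step 3: stack=$ c Q f  input=f c f c $  — match f
step 4: stack=$ c Q  input=c f c $  — expand Q -> c B f
step 5: stack=$ c f B c  input=c f c $  — match c
step 6: stack=$ c f B  input=f c $  — expand B -> epsilon
step 7: stack=$ c f  input=f c $  — match f
step 8: stack=$ c  input=c $  — match c
Accept reached after 8 steps.

8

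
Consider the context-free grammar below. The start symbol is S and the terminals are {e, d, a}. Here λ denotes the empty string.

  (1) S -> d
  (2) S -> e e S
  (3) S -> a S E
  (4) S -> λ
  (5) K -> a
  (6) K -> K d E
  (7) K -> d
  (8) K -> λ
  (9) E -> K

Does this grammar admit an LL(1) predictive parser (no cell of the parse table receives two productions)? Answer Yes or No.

No

FIRST(S) = {λ, a, d, e}
FIRST(K) = {λ, a, d}
FIRST(E) = {λ, a, d}
FOLLOW(S) = {$, a, d}
FOLLOW(K) = {$, a, d}
FOLLOW(E) = {$, a, d}
Cell M[K, a] receives both K -> a and K -> K d E and K -> λ — the grammar is not LL(1).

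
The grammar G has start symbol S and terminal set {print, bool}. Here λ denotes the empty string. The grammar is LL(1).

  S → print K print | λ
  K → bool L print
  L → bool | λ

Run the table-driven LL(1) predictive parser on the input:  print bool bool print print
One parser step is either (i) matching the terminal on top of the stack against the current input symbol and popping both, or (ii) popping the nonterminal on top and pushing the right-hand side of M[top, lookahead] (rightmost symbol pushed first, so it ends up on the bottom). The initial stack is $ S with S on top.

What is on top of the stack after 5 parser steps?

step 1: stack=$ S  input=print bool bool print print $  — expand S → print K print
step 2: stack=$ print K print  input=print bool bool print print $  — match print
step 3: stack=$ print K  input=bool bool print print $  — expand K → bool L print
step 4: stack=$ print print L bool  input=bool bool print print $  — match bool
step 5: stack=$ print print L  input=bool print print $  — expand L → bool
Stack after step 5: $ print print bool (top = bool).

bool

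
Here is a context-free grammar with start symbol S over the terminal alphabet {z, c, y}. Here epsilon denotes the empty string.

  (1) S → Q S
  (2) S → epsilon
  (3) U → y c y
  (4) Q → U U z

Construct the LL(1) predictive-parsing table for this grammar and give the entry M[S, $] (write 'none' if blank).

FIRST(U): from U→y c y we get {y}. So FIRST(U) = {y}.
FIRST(Q): from Q→U U z we get {y}. So FIRST(Q) = {y}.
FIRST(S): from S→Q S we get {y}; from S→epsilon we get {epsilon}. So FIRST(S) = {epsilon, y}.
FOLLOW(S) includes $ since S is the start symbol.
FOLLOW(S): in S→Q S, the suffix after S is empty (adds nothing new). Thus FOLLOW(S) = {$}.
For S → Q S: FIRST(Q S) = {y}, so it goes in M[S, t] for t ∈ {y}.
For S → epsilon: FIRST(epsilon) = {epsilon}, so it goes in M[S, t] for t ∈ {}; since epsilon ∈ FIRST, also for every t ∈ FOLLOW(S) = {$}.

S → epsilon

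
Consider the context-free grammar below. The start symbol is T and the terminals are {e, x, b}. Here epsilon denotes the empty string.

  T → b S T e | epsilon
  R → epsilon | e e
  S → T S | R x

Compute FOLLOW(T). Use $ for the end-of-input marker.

{$, b, e, x}

FIRST(T): from T→b S T e we get {b}; from T→epsilon we get {epsilon}. So FIRST(T) = {epsilon, b}.
FIRST(R): from R→epsilon we get {epsilon}; from R→e e we get {e}. So FIRST(R) = {epsilon, e}.
FIRST(S): from S→T S we get {b, e, x}; from S→R x we get {e, x}. So FIRST(S) = {b, e, x}.
FOLLOW(T) includes $ since T is the start symbol.
FOLLOW(T): in T→b S T e, T is followed by e with FIRST {e}; in S→T S, T is followed by S with FIRST {b, e, x}. Thus FOLLOW(T) = {$, b, e, x}.
FOLLOW(R): in S→R x, R is followed by x with FIRST {x}. Thus FOLLOW(R) = {x}.
FOLLOW(S): in T→b S T e, S is followed by T e with FIRST {b, e}; in S→T S, the suffix after S is empty (adds nothing new). Thus FOLLOW(S) = {b, e}.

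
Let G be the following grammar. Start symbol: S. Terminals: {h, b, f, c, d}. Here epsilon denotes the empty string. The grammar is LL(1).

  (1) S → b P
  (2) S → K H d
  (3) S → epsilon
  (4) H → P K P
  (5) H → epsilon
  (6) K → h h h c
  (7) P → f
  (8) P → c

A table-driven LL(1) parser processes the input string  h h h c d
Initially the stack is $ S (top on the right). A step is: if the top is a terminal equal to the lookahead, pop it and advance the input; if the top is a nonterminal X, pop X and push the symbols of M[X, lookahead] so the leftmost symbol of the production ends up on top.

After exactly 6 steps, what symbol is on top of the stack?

H

     Stack          Input        Action
  1  $ S            h h h c d $  expand S → K H d
  2  $ d H K        h h h c d $  expand K → h h h c
  3  $ d H c h h h  h h h c d $  match h
  4  $ d H c h h    h h c d $    match h
  5  $ d H c h      h c d $      match h
  6  $ d H c        c d $        match c
Stack after step 6: $ d H (top = H).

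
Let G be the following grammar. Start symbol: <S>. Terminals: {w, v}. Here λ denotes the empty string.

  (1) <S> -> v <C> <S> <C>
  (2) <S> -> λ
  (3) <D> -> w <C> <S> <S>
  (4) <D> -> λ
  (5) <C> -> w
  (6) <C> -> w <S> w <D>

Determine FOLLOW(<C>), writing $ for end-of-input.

{$, v, w}

FIRST(<S>) = {λ, v}
FIRST(<D>) = {λ, w}
FIRST(<C>) = {w}
FOLLOW(<S>) includes $ since <S> is the start symbol.
FOLLOW(<S>): in <S>->v <C> <S> <C>, <S> is followed by <C> with FIRST {w}; in <D>->w <C> <S> <S> (occurrence 1), <S> is followed by <S> with FIRST {λ, v}; in <D>->w <C> <S> <S> (occurrence 1), the suffix after <S> is nullable, so FOLLOW(<S>) ⊇ FOLLOW(<D>) = {$, v, w}; in <D>->w <C> <S> <S> (occurrence 2), the suffix after <S> is empty, so FOLLOW(<S>) ⊇ FOLLOW(<D>) = {$, v, w}; in <C>->w <S> w <D>, <S> is followed by w <D> with FIRST {w}. Thus FOLLOW(<S>) = {$, v, w}.
FOLLOW(<D>): in <C>->w <S> w <D>, the suffix after <D> is empty, so FOLLOW(<D>) ⊇ FOLLOW(<C>) = {$, v, w}. Thus FOLLOW(<D>) = {$, v, w}.
FOLLOW(<C>): in <S>->v <C> <S> <C> (occurrence 1), <C> is followed by <S> <C> with FIRST {v, w}; in <S>->v <C> <S> <C> (occurrence 2), the suffix after <C> is empty, so FOLLOW(<C>) ⊇ FOLLOW(<S>) = {$, v, w}; in <D>->w <C> <S> <S>, <C> is followed by <S> <S> with FIRST {λ, v}; in <D>->w <C> <S> <S>, the suffix after <C> is nullable, so FOLLOW(<C>) ⊇ FOLLOW(<D>) = {$, v, w}. Thus FOLLOW(<C>) = {$, v, w}.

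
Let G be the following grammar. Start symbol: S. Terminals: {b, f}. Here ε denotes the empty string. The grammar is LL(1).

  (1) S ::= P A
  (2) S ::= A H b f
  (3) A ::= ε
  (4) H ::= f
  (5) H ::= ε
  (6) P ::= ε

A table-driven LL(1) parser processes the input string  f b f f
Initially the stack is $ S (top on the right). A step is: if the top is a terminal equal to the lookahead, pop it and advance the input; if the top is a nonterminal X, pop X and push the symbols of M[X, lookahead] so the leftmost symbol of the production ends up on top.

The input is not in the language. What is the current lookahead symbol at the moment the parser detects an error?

f

     Stack      Input      Action
  1  $ S        f b f f $  expand S ::= A H b f
  2  $ f b H A  f b f f $  expand A ::= ε
  3  $ f b H    f b f f $  expand H ::= f
  4  $ f b f    f b f f $  match f
  5  $ f b      b f f $    match b
  6  $ f        f f $      match f
  7  $          f $        error: stack empty but input remains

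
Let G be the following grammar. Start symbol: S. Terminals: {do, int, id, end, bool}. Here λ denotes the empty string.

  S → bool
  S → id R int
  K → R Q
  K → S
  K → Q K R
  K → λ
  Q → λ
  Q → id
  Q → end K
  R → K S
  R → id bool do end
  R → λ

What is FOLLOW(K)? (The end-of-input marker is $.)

FIRST(S): from S→bool we get {bool}; from S→id R int we get {id}. So FIRST(S) = {bool, id}.
FIRST(Q): from Q→λ we get {λ}; from Q→id we get {id}; from Q→end K we get {end}. So FIRST(Q) = {λ, end, id}.
FIRST(K): from K→R Q we get {λ, bool, end, id}; from K→S we get {bool, id}; from K→Q K R we get {λ, bool, end, id}; from K→λ we get {λ}. So FIRST(K) = {λ, bool, end, id}.
FIRST(R): from R→K S we get {bool, end, id}; from R→id bool do end we get {id}; from R→λ we get {λ}. So FIRST(R) = {λ, bool, end, id}.
FOLLOW(S) includes $ since S is the start symbol.
FOLLOW(S): in K→S, the suffix after S is empty, so FOLLOW(S) ⊇ FOLLOW(K) = {bool, end, id}; in R→K S, the suffix after S is empty, so FOLLOW(S) ⊇ FOLLOW(R) = {bool, end, id, int}. Thus FOLLOW(S) = {$, bool, end, id, int}.
FOLLOW(K): in K→Q K R, K is followed by R with FIRST {λ, bool, end, id}; in K→Q K R, the suffix after K is nullable (adds nothing new); in Q→end K, the suffix after K is empty, so FOLLOW(K) ⊇ FOLLOW(Q) = {bool, end, id}; in R→K S, K is followed by S with FIRST {bool, id}. Thus FOLLOW(K) = {bool, end, id}.
FOLLOW(Q): in K→R Q, the suffix after Q is empty, so FOLLOW(Q) ⊇ FOLLOW(K) = {bool, end, id}; in K→Q K R, Q is followed by K R with FIRST {λ, bool, end, id}; in K→Q K R, the suffix after Q is nullable, so FOLLOW(Q) ⊇ FOLLOW(K) = {bool, end, id}. Thus FOLLOW(Q) = {bool, end, id}.
FOLLOW(R): in S→id R int, R is followed by int with FIRST {int}; in K→R Q, R is followed by Q with FIRST {λ, end, id}; in K→R Q, the suffix after R is nullable, so FOLLOW(R) ⊇ FOLLOW(K) = {bool, end, id}; in K→Q K R, the suffix after R is empty, so FOLLOW(R) ⊇ FOLLOW(K) = {bool, end, id}. Thus FOLLOW(R) = {bool, end, id, int}.

{bool, end, id}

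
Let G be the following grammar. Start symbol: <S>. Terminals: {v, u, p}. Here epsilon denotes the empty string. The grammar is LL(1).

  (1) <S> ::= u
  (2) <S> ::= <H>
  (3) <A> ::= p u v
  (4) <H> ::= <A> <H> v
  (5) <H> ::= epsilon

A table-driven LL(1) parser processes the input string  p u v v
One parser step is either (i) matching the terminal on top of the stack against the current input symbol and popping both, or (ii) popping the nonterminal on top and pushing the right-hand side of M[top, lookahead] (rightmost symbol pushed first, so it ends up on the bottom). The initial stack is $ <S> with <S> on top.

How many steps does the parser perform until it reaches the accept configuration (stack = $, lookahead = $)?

8

step 1: stack=$ <S>  input=p u v v $  — expand <S> ::= <H>
step 2: stack=$ <H>  input=p u v v $  — expand <H> ::= <A> <H> v
step 3: stack=$ v <H> <A>  input=p u v v $  — expand <A> ::= p u v
step 4: stack=$ v <H> v u p  input=p u v v $  — match p
step 5: stack=$ v <H> v u  input=u v v $  — match u
step 6: stack=$ v <H> v  input=v v $  — match v
step 7: stack=$ v <H>  input=v $  — expand <H> ::= epsilon
step 8: stack=$ v  input=v $  — match v
Accept reached after 8 steps.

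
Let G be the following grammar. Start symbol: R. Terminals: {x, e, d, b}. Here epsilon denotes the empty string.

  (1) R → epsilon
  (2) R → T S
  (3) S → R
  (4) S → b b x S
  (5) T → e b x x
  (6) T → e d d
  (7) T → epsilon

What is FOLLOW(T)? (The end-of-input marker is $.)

{$, b, e}

FIRST(T): from T→e b x x we get {e}; from T→e d d we get {e}; from T→epsilon we get {epsilon}. So FIRST(T) = {epsilon, e}.
FIRST(R): from R→epsilon we get {epsilon}; from R→T S we get {epsilon, b, e}. So FIRST(R) = {epsilon, b, e}.
FIRST(S): from S→R we get {epsilon, b, e}; from S→b b x S we get {b}. So FIRST(S) = {epsilon, b, e}.
FOLLOW(R) includes $ since R is the start symbol.
FOLLOW(R): in S→R, the suffix after R is empty, so FOLLOW(R) ⊇ FOLLOW(S) = {$}. Thus FOLLOW(R) = {$}.
FOLLOW(S): in R→T S, the suffix after S is empty, so FOLLOW(S) ⊇ FOLLOW(R) = {$}; in S→b b x S, the suffix after S is empty (adds nothing new). Thus FOLLOW(S) = {$}.
FOLLOW(T): in R→T S, T is followed by S with FIRST {epsilon, b, e}; in R→T S, the suffix after T is nullable, so FOLLOW(T) ⊇ FOLLOW(R) = {$}. Thus FOLLOW(T) = {$, b, e}.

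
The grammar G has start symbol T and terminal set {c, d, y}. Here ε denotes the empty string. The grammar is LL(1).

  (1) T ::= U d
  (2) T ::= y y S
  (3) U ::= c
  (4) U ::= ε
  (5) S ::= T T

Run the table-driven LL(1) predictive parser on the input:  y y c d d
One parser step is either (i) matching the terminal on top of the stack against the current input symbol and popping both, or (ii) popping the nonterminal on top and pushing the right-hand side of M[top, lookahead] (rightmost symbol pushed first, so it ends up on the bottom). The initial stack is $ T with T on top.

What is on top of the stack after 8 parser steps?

T

step 1: stack=$ T  input=y y c d d $  — expand T ::= y y S
step 2: stack=$ S y y  input=y y c d d $  — match y
step 3: stack=$ S y  input=y c d d $  — match y
step 4: stack=$ S  input=c d d $  — expand S ::= T T
step 5: stack=$ T T  input=c d d $  — expand T ::= U d
step 6: stack=$ T d U  input=c d d $  — expand U ::= c
step 7: stack=$ T d c  input=c d d $  — match c
step 8: stack=$ T d  input=d d $  — match d
Stack after step 8: $ T (top = T).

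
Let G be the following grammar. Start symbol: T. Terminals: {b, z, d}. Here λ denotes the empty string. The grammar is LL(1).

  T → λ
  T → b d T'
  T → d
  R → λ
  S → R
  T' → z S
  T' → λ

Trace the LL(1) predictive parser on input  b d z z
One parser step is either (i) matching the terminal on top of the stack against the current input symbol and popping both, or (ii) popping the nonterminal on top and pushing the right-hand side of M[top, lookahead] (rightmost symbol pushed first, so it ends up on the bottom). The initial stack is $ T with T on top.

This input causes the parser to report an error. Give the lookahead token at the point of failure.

z

     Stack     Input      Action
  1  $ T       b d z z $  expand T → b d T'
  2  $ T' d b  b d z z $  match b
  3  $ T' d    d z z $    match d
  4  $ T'      z z $      expand T' → z S
  5  $ S z     z z $      match z
  6  $ S       z $        error: M[S, z] is empty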